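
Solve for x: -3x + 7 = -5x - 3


Starting with: -3x + 7 = -5x - 3
Move all x terms to left: (-3 + 5)x = -3 - 7
Simplify: 2x = -10
Divide both sides by 2: x = -5

x = -5


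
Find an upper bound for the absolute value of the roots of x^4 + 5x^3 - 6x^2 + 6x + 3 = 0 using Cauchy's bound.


Cauchy's bound: all roots r satisfy |r| <= 1 + max(|a_i/a_n|) for i = 0,...,n-1
where a_n is the leading coefficient.

Coefficients: [1, 5, -6, 6, 3]
Leading coefficient a_n = 1
Ratios |a_i/a_n|: 5, 6, 6, 3
Maximum ratio: 6
Cauchy's bound: |r| <= 1 + 6 = 7

Upper bound = 7


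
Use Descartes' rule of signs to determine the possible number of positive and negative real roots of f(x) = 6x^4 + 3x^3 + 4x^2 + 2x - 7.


Descartes' rule of signs:

For positive roots, count sign changes in f(x) = 6x^4 + 3x^3 + 4x^2 + 2x - 7:
Signs of coefficients: +, +, +, +, -
Number of sign changes: 1
Possible positive real roots: 1

For negative roots, examine f(-x) = 6x^4 - 3x^3 + 4x^2 - 2x - 7:
Signs of coefficients: +, -, +, -, -
Number of sign changes: 3
Possible negative real roots: 3, 1

Positive roots: 1; Negative roots: 3 or 1


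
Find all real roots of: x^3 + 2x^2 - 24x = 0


The constant term is 0, so x = 0 is a root. Factor out x:
  x(x^2 + 2x - 24) = 0
Solve the quadratic x^2 + 2x - 24 = 0: discriminant = 2^2 - 4(1)(-24) = 4 + 96 = 100.
sqrt(100) = 10, so x = (-2 ± 10)/2: x = 4 or x = -6.

x = -6, x = 0, x = 4


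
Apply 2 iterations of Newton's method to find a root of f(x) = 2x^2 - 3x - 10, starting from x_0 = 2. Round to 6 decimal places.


Newton's method: x_(n+1) = x_n - f(x_n)/f'(x_n)
f(x) = 2x^2 - 3x - 10
f'(x) = 4x - 3

Iteration 1:
  f(2.000000) = -8.000000
  f'(2.000000) = 5.000000
  x_1 = 2.000000 - (-8.000000)/(5.000000) = 3.600000

Iteration 2:
  f(3.600000) = 5.120000
  f'(3.600000) = 11.400000
  x_2 = 3.600000 - (5.120000)/(11.400000) = 3.150877

x_2 = 3.150877


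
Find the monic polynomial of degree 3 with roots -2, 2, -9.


A monic polynomial with roots -2, 2, -9 is:
p(x) = (x + 2)(x - 2)(x + 9)
After multiplying by (x + 2): x + 2
After multiplying by (x - 2): x^2 - 4
After multiplying by (x + 9): x^3 + 9x^2 - 4x - 36

x^3 + 9x^2 - 4x - 36


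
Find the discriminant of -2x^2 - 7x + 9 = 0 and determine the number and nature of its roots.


For ax^2 + bx + c = 0, discriminant D = b^2 - 4ac
Here a = -2, b = -7, c = 9
D = (-7)^2 - 4(-2)(9) = 49 + 72 = 121

D = 121 > 0 and is a perfect square (sqrt = 11)
The equation has 2 distinct real rational roots.

Discriminant = 121, 2 distinct real rational roots


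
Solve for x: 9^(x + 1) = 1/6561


Express both sides with the same base.
1/6561 = 9^(-4)
Since the bases match, equate exponents: x + 1 = -4
So x = -4 - (1) = -5

x = -5


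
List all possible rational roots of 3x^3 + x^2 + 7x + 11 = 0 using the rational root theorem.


Rational root theorem: possible roots are ±p/q where:
  p divides the constant term (11): p ∈ {1, 11}
  q divides the leading coefficient (3): q ∈ {1, 3}

All possible rational roots: -11, -11/3, -1, -1/3, 1/3, 1, 11/3, 11

-11, -11/3, -1, -1/3, 1/3, 1, 11/3, 11


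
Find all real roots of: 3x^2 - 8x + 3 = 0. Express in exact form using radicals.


Using the quadratic formula: x = (-b ± sqrt(b^2 - 4ac)) / (2a)
Here a = 3, b = -8, c = 3
Discriminant = b^2 - 4ac = (-8)^2 - 4(3)(3) = 64 - 36 = 28
Since discriminant = 28 > 0, there are two real roots.
x = (8 ± 2*sqrt(7)) / 6
Simplifying: x = (4 ± sqrt(7)) / 3
Numerically: x ≈ 2.2153 or x ≈ 0.4514

x = (4 + sqrt(7)) / 3 or x = (4 - sqrt(7)) / 3


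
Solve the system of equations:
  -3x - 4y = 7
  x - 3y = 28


Using Cramer's rule:
Determinant D = (-3)(-3) - (1)(-4) = 9 + 4 = 13
Dx = (7)(-3) - (28)(-4) = -21 + 112 = 91
Dy = (-3)(28) - (1)(7) = -84 - 7 = -91
x = Dx/D = 91/13 = 7
y = Dy/D = -91/13 = -7

x = 7, y = -7


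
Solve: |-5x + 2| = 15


An absolute value equation |expr| = 15 gives two cases:
Case 1: -5x + 2 = 15
  -5x = 13, so x = -13/5
Case 2: -5x + 2 = -15
  -5x = -17, so x = 17/5

x = -13/5, x = 17/5


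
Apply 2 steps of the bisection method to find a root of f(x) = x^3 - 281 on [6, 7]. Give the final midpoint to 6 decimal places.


f(x) = x^3 - 281
f(6) = -65 < 0
f(7) = 62 > 0

Step 1: midpoint = (6.000000 + 7.000000)/2 = 6.500000
  f(6.500000) = -6.375000
  f(mid) < 0, so root is in [6.500000, 7.000000]

Step 2: midpoint = (6.500000 + 7.000000)/2 = 6.750000
  f(6.750000) = 26.546875
  f(mid) > 0, so root is in [6.500000, 6.750000]

midpoint = 6.750000


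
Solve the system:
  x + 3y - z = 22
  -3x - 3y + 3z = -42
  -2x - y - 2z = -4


Using Cramer's rule. Expand each determinant along the first row.
D  = 1*[(-3)*(-2) - 3*(-1)] - 3*[(-3)*(-2) - 3*(-2)] + (-1)*[(-3)*(-1) - (-3)*(-2)]
  = 1*(9) - 3*(12) + (-1)*(-3) = -24
Dx = 22*[(-3)*(-2) - 3*(-1)] - 3*[(-42)*(-2) - 3*(-4)] + (-1)*[(-42)*(-1) - (-3)*(-4)]
  = 22*(9) - 3*(96) + (-1)*(30) = -120
Dy = 1*[(-42)*(-2) - 3*(-4)] - 22*[(-3)*(-2) - 3*(-2)] + (-1)*[(-3)*(-4) - (-42)*(-2)]
  = 1*(96) - 22*(12) + (-1)*(-72) = -96
Dz = 1*[(-3)*(-4) - (-42)*(-1)] - 3*[(-3)*(-4) - (-42)*(-2)] + 22*[(-3)*(-1) - (-3)*(-2)]
  = 1*(-30) - 3*(-72) + 22*(-3) = 120
x = Dx/D = -120/-24 = 5, y = Dy/D = -96/-24 = 4, z = Dz/D = 120/-24 = -5
Check eq1: (1)(5) + (3)(4) + (-1)(-5) = 22 = 22 ✓
Check eq2: (-3)(5) + (-3)(4) + (3)(-5) = -42 = -42 ✓
Check eq3: (-2)(5) + (-1)(4) + (-2)(-5) = -4 = -4 ✓

x = 5, y = 4, z = -5


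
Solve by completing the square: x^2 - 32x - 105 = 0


Start: x^2 - 32x - 105 = 0
Move constant: x^2 - 32x = 105
Half of -32 is -16, squared is 256
Add 256 to both sides: x^2 - 32x + 256 = 361
(x - 16)^2 = 361
x - 16 = ±19
x = 16 + 19 = 35 or x = 16 - 19 = -3

x = -3, x = 35


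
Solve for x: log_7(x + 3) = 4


Convert to exponential form: x + 3 = 7^4 = 2401
x = 2401 - 3 = 2398
Check: log_7(2398 + 3) = log_7(2401) = log_7(2401) = 4 ✓

x = 2398


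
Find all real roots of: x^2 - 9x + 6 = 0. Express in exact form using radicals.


Using the quadratic formula: x = (-b ± sqrt(b^2 - 4ac)) / (2a)
Here a = 1, b = -9, c = 6
Discriminant = b^2 - 4ac = (-9)^2 - 4(1)(6) = 81 - 24 = 57
Since discriminant = 57 > 0, there are two real roots.
x = (9 ± sqrt(57)) / 2
Numerically: x ≈ 8.2749 or x ≈ 0.7251

x = (9 + sqrt(57)) / 2 or x = (9 - sqrt(57)) / 2


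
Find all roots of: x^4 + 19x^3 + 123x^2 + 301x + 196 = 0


Let p(x) = x^4 + 19x^3 + 123x^2 + 301x + 196. By the rational root theorem (leading coefficient 1), any rational root is an integer divisor of 196: try ±1, ±2, ... in turn.
Test x = 1: value = 640 ≠ 0.
Test x = -1: value = 0 ✓, so (x + 1) is a factor.
Synthetic division by (x + 1): bring down 1; 1(-1) + 19 = 18; 18(-1) + 123 = 105; 105(-1) + 301 = 196; 196(-1) + 196 = 0 → quotient x^3 + 18x^2 + 105x + 196, remainder 0.
Continue with the quotient x^3 + 18x^2 + 105x + 196 (candidates must divide 196; re-test x = -1 first in case it repeats).
Test x = -1: value = 108 ≠ 0.
Test x = 2: value = 486 ≠ 0.
Test x = -2: value = 50 ≠ 0.
Test x = 4: value = 968 ≠ 0.
Test x = -4: value = 0 ✓, so (x + 4) is a factor.
Synthetic division by (x + 4): bring down 1; 1(-4) + 18 = 14; 14(-4) + 105 = 49; 49(-4) + 196 = 0 → quotient x^2 + 14x + 49, remainder 0.
Solve the quadratic x^2 + 14x + 49 = 0: discriminant = 14^2 - 4(1)(49) = 196 - 196 = 0.
Discriminant = 0, so a double root: x = -14/2 = -7.
Collecting all roots found:

x = -7 (multiplicity 2), x = -4, x = -1


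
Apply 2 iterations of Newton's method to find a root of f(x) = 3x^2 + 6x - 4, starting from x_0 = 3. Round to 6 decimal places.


Newton's method: x_(n+1) = x_n - f(x_n)/f'(x_n)
f(x) = 3x^2 + 6x - 4
f'(x) = 6x + 6

Iteration 1:
  f(3.000000) = 41.000000
  f'(3.000000) = 24.000000
  x_1 = 3.000000 - (41.000000)/(24.000000) = 1.291667

Iteration 2:
  f(1.291667) = 8.755208
  f'(1.291667) = 13.750000
  x_2 = 1.291667 - (8.755208)/(13.750000) = 0.654924

x_2 = 0.654924


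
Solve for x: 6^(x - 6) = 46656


Express both sides with the same base.
46656 = 6^6
Since the bases match, equate exponents: x - 6 = 6
So x = 6 - (-6) = 12

x = 12


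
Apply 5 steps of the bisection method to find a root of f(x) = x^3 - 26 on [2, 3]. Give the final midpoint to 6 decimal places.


f(x) = x^3 - 26
f(2) = -18 < 0
f(3) = 1 > 0

Step 1: midpoint = (2.000000 + 3.000000)/2 = 2.500000
  f(2.500000) = -10.375000
  f(mid) < 0, so root is in [2.500000, 3.000000]

Step 2: midpoint = (2.500000 + 3.000000)/2 = 2.750000
  f(2.750000) = -5.203125
  f(mid) < 0, so root is in [2.750000, 3.000000]

Step 3: midpoint = (2.750000 + 3.000000)/2 = 2.875000
  f(2.875000) = -2.236328
  f(mid) < 0, so root is in [2.875000, 3.000000]

Step 4: midpoint = (2.875000 + 3.000000)/2 = 2.937500
  f(2.937500) = -0.652588
  f(mid) < 0, so root is in [2.937500, 3.000000]

Step 5: midpoint = (2.937500 + 3.000000)/2 = 2.968750
  f(2.968750) = 0.165009
  f(mid) > 0, so root is in [2.937500, 2.968750]

midpoint = 2.968750


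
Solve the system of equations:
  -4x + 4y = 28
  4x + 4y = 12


Using Cramer's rule:
Determinant D = (-4)(4) - (4)(4) = -16 - 16 = -32
Dx = (28)(4) - (12)(4) = 112 - 48 = 64
Dy = (-4)(12) - (4)(28) = -48 - 112 = -160
x = Dx/D = 64/-32 = -2
y = Dy/D = -160/-32 = 5

x = -2, y = 5


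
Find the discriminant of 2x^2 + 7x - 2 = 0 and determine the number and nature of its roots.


For ax^2 + bx + c = 0, discriminant D = b^2 - 4ac
Here a = 2, b = 7, c = -2
D = (7)^2 - 4(2)(-2) = 49 + 16 = 65

D = 65 > 0 but not a perfect square
The equation has 2 distinct real irrational roots.

Discriminant = 65, 2 distinct real irrational roots


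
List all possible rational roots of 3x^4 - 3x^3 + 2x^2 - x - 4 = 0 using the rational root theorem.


Rational root theorem: possible roots are ±p/q where:
  p divides the constant term (-4): p ∈ {1, 2, 4}
  q divides the leading coefficient (3): q ∈ {1, 3}

All possible rational roots: -4, -2, -4/3, -1, -2/3, -1/3, 1/3, 2/3, 1, 4/3, 2, 4

-4, -2, -4/3, -1, -2/3, -1/3, 1/3, 2/3, 1, 4/3, 2, 4


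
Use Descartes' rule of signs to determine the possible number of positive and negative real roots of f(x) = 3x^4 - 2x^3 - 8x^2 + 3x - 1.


Descartes' rule of signs:

For positive roots, count sign changes in f(x) = 3x^4 - 2x^3 - 8x^2 + 3x - 1:
Signs of coefficients: +, -, -, +, -
Number of sign changes: 3
Possible positive real roots: 3, 1

For negative roots, examine f(-x) = 3x^4 + 2x^3 - 8x^2 - 3x - 1:
Signs of coefficients: +, +, -, -, -
Number of sign changes: 1
Possible negative real roots: 1

Positive roots: 3 or 1; Negative roots: 1


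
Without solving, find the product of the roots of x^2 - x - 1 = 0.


By Vieta's formulas for ax^2 + bx + c = 0:
  Sum of roots = -b/a
  Product of roots = c/a

Here a = 1, b = -1, c = -1
Sum = -(-1)/1 = 1
Product = -1/1 = -1

Product = -1


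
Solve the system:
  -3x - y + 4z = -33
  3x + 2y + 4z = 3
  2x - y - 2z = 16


Using Cramer's rule. Expand each determinant along the first row.
D  = (-3)*[2*(-2) - 4*(-1)] - (-1)*[3*(-2) - 4*2] + 4*[3*(-1) - 2*2]
  = (-3)*(0) - (-1)*(-14) + 4*(-7) = -42
Dx = (-33)*[2*(-2) - 4*(-1)] - (-1)*[3*(-2) - 4*16] + 4*[3*(-1) - 2*16]
  = (-33)*(0) - (-1)*(-70) + 4*(-35) = -210
Dy = (-3)*[3*(-2) - 4*16] - (-33)*[3*(-2) - 4*2] + 4*[3*16 - 3*2]
  = (-3)*(-70) - (-33)*(-14) + 4*(42) = -84
Dz = (-3)*[2*16 - 3*(-1)] - (-1)*[3*16 - 3*2] + (-33)*[3*(-1) - 2*2]
  = (-3)*(35) - (-1)*(42) + (-33)*(-7) = 168
x = Dx/D = -210/-42 = 5, y = Dy/D = -84/-42 = 2, z = Dz/D = 168/-42 = -4
Check eq1: (-3)(5) + (-1)(2) + (4)(-4) = -33 = -33 ✓
Check eq2: (3)(5) + (2)(2) + (4)(-4) = 3 = 3 ✓
Check eq3: (2)(5) + (-1)(2) + (-2)(-4) = 16 = 16 ✓

x = 5, y = 2, z = -4


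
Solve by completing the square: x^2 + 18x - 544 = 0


Start: x^2 + 18x - 544 = 0
Move constant: x^2 + 18x = 544
Half of 18 is 9, squared is 81
Add 81 to both sides: x^2 + 18x + 81 = 625
(x + 9)^2 = 625
x + 9 = ±25
x = -9 + 25 = 16 or x = -9 - 25 = -34

x = -34, x = 16


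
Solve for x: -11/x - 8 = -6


Subtract -8 from both sides: -11/x = 2
Multiply both sides by x: -11 = 2 * x
Divide by 2: x = -11/2

x = -11/2


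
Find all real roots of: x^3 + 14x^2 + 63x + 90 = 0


Let p(x) = x^3 + 14x^2 + 63x + 90. By the rational root theorem (leading coefficient 1), any rational root is an integer divisor of 90: try ±1, ±2, ... in turn.
Test x = 1: value = 168 ≠ 0.
Test x = -1: value = 40 ≠ 0.
Test x = 2: value = 280 ≠ 0.
Test x = -2: value = 12 ≠ 0.
Test x = 3: value = 432 ≠ 0.
Test x = -3: value = 0 ✓, so (x + 3) is a factor.
Synthetic division by (x + 3): bring down 1; 1(-3) + 14 = 11; 11(-3) + 63 = 30; 30(-3) + 90 = 0 → quotient x^2 + 11x + 30, remainder 0.
Solve the quadratic x^2 + 11x + 30 = 0: discriminant = 11^2 - 4(1)(30) = 121 - 120 = 1.
sqrt(1) = 1, so x = (-11 ± 1)/2: x = -5 or x = -6.

x = -6, x = -5, x = -3


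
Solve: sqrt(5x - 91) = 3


Square both sides: 5x - 91 = 3^2 = 9
5x = 9 + 91 = 100
x = 20
Check: sqrt(5*20 - 91) = sqrt(9) = 3 ✓

x = 20


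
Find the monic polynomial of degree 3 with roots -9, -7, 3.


A monic polynomial with roots -9, -7, 3 is:
p(x) = (x + 9)(x + 7)(x - 3)
After multiplying by (x + 9): x + 9
After multiplying by (x + 7): x^2 + 16x + 63
After multiplying by (x - 3): x^3 + 13x^2 + 15x - 189

x^3 + 13x^2 + 15x - 189


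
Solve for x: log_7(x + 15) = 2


Convert to exponential form: x + 15 = 7^2 = 49
x = 49 - 15 = 34
Check: log_7(34 + 15) = log_7(49) = log_7(49) = 2 ✓

x = 34


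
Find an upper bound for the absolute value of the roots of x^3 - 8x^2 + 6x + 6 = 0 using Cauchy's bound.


Cauchy's bound: all roots r satisfy |r| <= 1 + max(|a_i/a_n|) for i = 0,...,n-1
where a_n is the leading coefficient.

Coefficients: [1, -8, 6, 6]
Leading coefficient a_n = 1
Ratios |a_i/a_n|: 8, 6, 6
Maximum ratio: 8
Cauchy's bound: |r| <= 1 + 8 = 9

Upper bound = 9


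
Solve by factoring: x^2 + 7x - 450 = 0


We need two numbers that multiply to -450 and add to 7.
Those numbers are -18 and 25 (since (-18) * 25 = -450 and (-18) + 25 = 7).
So x^2 + 7x - 450 = (x - 18)(x + 25) = 0
Setting each factor to zero: x = 18 or x = -25

x = -25, x = 18


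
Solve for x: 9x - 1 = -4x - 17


Starting with: 9x - 1 = -4x - 17
Move all x terms to left: (9 + 4)x = -17 + 1
Simplify: 13x = -16
Divide both sides by 13: x = -16/13

x = -16/13


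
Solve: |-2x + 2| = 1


An absolute value equation |expr| = 1 gives two cases:
Case 1: -2x + 2 = 1
  -2x = -1, so x = 1/2
Case 2: -2x + 2 = -1
  -2x = -3, so x = 3/2

x = 1/2, x = 3/2


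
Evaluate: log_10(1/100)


We need the exponent such that 10^? = 1/100
10^(-2) = 1/10^2 = 1/100
Therefore log_10(1/100) = -2

-2


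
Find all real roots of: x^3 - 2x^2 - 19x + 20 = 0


Let p(x) = x^3 - 2x^2 - 19x + 20. By the rational root theorem (leading coefficient 1), any rational root is an integer divisor of 20: try ±1, ±2, ... in turn.
Test x = 1: value = 0 ✓, so (x - 1) is a factor.
Synthetic division by (x - 1): bring down 1; 1(1) - 2 = -1; (-1)(1) - 19 = -20; (-20)(1) + 20 = 0 → quotient x^2 - x - 20, remainder 0.
Solve the quadratic x^2 - x - 20 = 0: discriminant = (-1)^2 - 4(1)(-20) = 1 + 80 = 81.
sqrt(81) = 9, so x = (1 ± 9)/2: x = 5 or x = -4.

x = -4, x = 1, x = 5


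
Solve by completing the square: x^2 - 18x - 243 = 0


Start: x^2 - 18x - 243 = 0
Move constant: x^2 - 18x = 243
Half of -18 is -9, squared is 81
Add 81 to both sides: x^2 - 18x + 81 = 324
(x - 9)^2 = 324
x - 9 = ±18
x = 9 + 18 = 27 or x = 9 - 18 = -9

x = -9, x = 27


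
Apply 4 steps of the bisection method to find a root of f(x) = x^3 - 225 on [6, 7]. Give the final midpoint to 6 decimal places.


f(x) = x^3 - 225
f(6) = -9 < 0
f(7) = 118 > 0

Step 1: midpoint = (6.000000 + 7.000000)/2 = 6.500000
  f(6.500000) = 49.625000
  f(mid) > 0, so root is in [6.000000, 6.500000]

Step 2: midpoint = (6.000000 + 6.500000)/2 = 6.250000
  f(6.250000) = 19.140625
  f(mid) > 0, so root is in [6.000000, 6.250000]

Step 3: midpoint = (6.000000 + 6.250000)/2 = 6.125000
  f(6.125000) = 4.783203
  f(mid) > 0, so root is in [6.000000, 6.125000]

Step 4: midpoint = (6.000000 + 6.125000)/2 = 6.062500
  f(6.062500) = -2.179443
  f(mid) < 0, so root is in [6.062500, 6.125000]

midpoint = 6.062500


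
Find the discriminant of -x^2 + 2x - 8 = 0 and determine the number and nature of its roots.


For ax^2 + bx + c = 0, discriminant D = b^2 - 4ac
Here a = -1, b = 2, c = -8
D = (2)^2 - 4(-1)(-8) = 4 - 32 = -28

D = -28 < 0
The equation has no real roots (2 complex conjugate roots).

Discriminant = -28, no real roots (2 complex conjugate roots)


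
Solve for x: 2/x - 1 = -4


Subtract -1 from both sides: 2/x = -3
Multiply both sides by x: 2 = -3 * x
Divide by -3: x = -2/3

x = -2/3


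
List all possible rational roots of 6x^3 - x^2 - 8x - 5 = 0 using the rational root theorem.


Rational root theorem: possible roots are ±p/q where:
  p divides the constant term (-5): p ∈ {1, 5}
  q divides the leading coefficient (6): q ∈ {1, 2, 3, 6}

All possible rational roots: -5, -5/2, -5/3, -1, -5/6, -1/2, -1/3, -1/6, 1/6, 1/3, 1/2, 5/6, 1, 5/3, 5/2, 5

-5, -5/2, -5/3, -1, -5/6, -1/2, -1/3, -1/6, 1/6, 1/3, 1/2, 5/6, 1, 5/3, 5/2, 5


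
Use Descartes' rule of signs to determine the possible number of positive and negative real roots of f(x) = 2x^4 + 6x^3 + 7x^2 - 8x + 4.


Descartes' rule of signs:

For positive roots, count sign changes in f(x) = 2x^4 + 6x^3 + 7x^2 - 8x + 4:
Signs of coefficients: +, +, +, -, +
Number of sign changes: 2
Possible positive real roots: 2, 0

For negative roots, examine f(-x) = 2x^4 - 6x^3 + 7x^2 + 8x + 4:
Signs of coefficients: +, -, +, +, +
Number of sign changes: 2
Possible negative real roots: 2, 0

Positive roots: 2 or 0; Negative roots: 2 or 0


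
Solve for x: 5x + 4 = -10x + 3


Starting with: 5x + 4 = -10x + 3
Move all x terms to left: (5 + 10)x = 3 - 4
Simplify: 15x = -1
Divide both sides by 15: x = -1/15

x = -1/15


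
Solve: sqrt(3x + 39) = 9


Square both sides: 3x + 39 = 9^2 = 81
3x = 81 - 39 = 42
x = 14
Check: sqrt(3*14 + 39) = sqrt(81) = 9 ✓

x = 14


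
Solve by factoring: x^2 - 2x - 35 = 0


We need two numbers that multiply to -35 and add to -2.
Those numbers are 5 and -7 (since 5 * (-7) = -35 and 5 + (-7) = -2).
So x^2 - 2x - 35 = (x + 5)(x - 7) = 0
Setting each factor to zero: x = -5 or x = 7

x = -5, x = 7


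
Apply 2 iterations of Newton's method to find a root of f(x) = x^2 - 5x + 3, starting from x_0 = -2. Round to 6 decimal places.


Newton's method: x_(n+1) = x_n - f(x_n)/f'(x_n)
f(x) = x^2 - 5x + 3
f'(x) = 2x - 5

Iteration 1:
  f(-2.000000) = 17.000000
  f'(-2.000000) = -9.000000
  x_1 = -2.000000 - (17.000000)/(-9.000000) = -0.111111

Iteration 2:
  f(-0.111111) = 3.567901
  f'(-0.111111) = -5.222222
  x_2 = -0.111111 - (3.567901)/(-5.222222) = 0.572104

x_2 = 0.572104


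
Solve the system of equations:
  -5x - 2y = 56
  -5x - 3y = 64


Using Cramer's rule:
Determinant D = (-5)(-3) - (-5)(-2) = 15 - 10 = 5
Dx = (56)(-3) - (64)(-2) = -168 + 128 = -40
Dy = (-5)(64) - (-5)(56) = -320 + 280 = -40
x = Dx/D = -40/5 = -8
y = Dy/D = -40/5 = -8

x = -8, y = -8


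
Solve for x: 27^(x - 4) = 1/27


Express both sides with the same base.
1/27 = 27^(-1)
Since the bases match, equate exponents: x - 4 = -1
So x = -1 - (-4) = 3

x = 3


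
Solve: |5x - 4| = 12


An absolute value equation |expr| = 12 gives two cases:
Case 1: 5x - 4 = 12
  5x = 16, so x = 16/5
Case 2: 5x - 4 = -12
  5x = -8, so x = -8/5

x = -8/5, x = 16/5


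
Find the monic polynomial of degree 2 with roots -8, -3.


A monic polynomial with roots -8, -3 is:
p(x) = (x + 8)(x + 3)
After multiplying by (x + 8): x + 8
After multiplying by (x + 3): x^2 + 11x + 24

x^2 + 11x + 24


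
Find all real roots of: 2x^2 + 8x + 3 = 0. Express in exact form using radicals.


Using the quadratic formula: x = (-b ± sqrt(b^2 - 4ac)) / (2a)
Here a = 2, b = 8, c = 3
Discriminant = b^2 - 4ac = 8^2 - 4(2)(3) = 64 - 24 = 40
Since discriminant = 40 > 0, there are two real roots.
x = (-8 ± 2*sqrt(10)) / 4
Simplifying: x = (-4 ± sqrt(10)) / 2
Numerically: x ≈ -0.4189 or x ≈ -3.5811

x = (-4 + sqrt(10)) / 2 or x = (-4 - sqrt(10)) / 2


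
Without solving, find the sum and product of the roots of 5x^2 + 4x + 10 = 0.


By Vieta's formulas for ax^2 + bx + c = 0:
  Sum of roots = -b/a
  Product of roots = c/a

Here a = 5, b = 4, c = 10
Sum = -(4)/5 = -4/5
Product = 10/5 = 2

Sum = -4/5, Product = 2


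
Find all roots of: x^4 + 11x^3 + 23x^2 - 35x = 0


The constant term is 0, so x = 0 is a root. Factor out x:
  x^3 + 11x^2 + 23x - 35 = 0
Let p(x) = x^3 + 11x^2 + 23x - 35. By the rational root theorem (leading coefficient 1), any rational root is an integer divisor of 35: try ±1, ±2, ... in turn.
Test x = 1: value = 0 ✓, so (x - 1) is a factor.
Synthetic division by (x - 1): bring down 1; 1(1) + 11 = 12; 12(1) + 23 = 35; 35(1) - 35 = 0 → quotient x^2 + 12x + 35, remainder 0.
Solve the quadratic x^2 + 12x + 35 = 0: discriminant = 12^2 - 4(1)(35) = 144 - 140 = 4.
sqrt(4) = 2, so x = (-12 ± 2)/2: x = -5 or x = -7.
Collecting all roots found:

x = -7, x = -5, x = 0, x = 1


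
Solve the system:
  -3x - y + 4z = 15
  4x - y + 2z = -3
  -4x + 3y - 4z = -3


Using Cramer's rule. Expand each determinant along the first row.
D  = (-3)*[(-1)*(-4) - 2*3] - (-1)*[4*(-4) - 2*(-4)] + 4*[4*3 - (-1)*(-4)]
  = (-3)*(-2) - (-1)*(-8) + 4*(8) = 30
Dx = 15*[(-1)*(-4) - 2*3] - (-1)*[(-3)*(-4) - 2*(-3)] + 4*[(-3)*3 - (-1)*(-3)]
  = 15*(-2) - (-1)*(18) + 4*(-12) = -60
Dy = (-3)*[(-3)*(-4) - 2*(-3)] - 15*[4*(-4) - 2*(-4)] + 4*[4*(-3) - (-3)*(-4)]
  = (-3)*(18) - 15*(-8) + 4*(-24) = -30
Dz = (-3)*[(-1)*(-3) - (-3)*3] - (-1)*[4*(-3) - (-3)*(-4)] + 15*[4*3 - (-1)*(-4)]
  = (-3)*(12) - (-1)*(-24) + 15*(8) = 60
x = Dx/D = -60/30 = -2, y = Dy/D = -30/30 = -1, z = Dz/D = 60/30 = 2
Check eq1: (-3)(-2) + (-1)(-1) + (4)(2) = 15 = 15 ✓
Check eq2: (4)(-2) + (-1)(-1) + (2)(2) = -3 = -3 ✓
Check eq3: (-4)(-2) + (3)(-1) + (-4)(2) = -3 = -3 ✓

x = -2, y = -1, z = 2


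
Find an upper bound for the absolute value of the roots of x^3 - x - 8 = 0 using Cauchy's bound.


Cauchy's bound: all roots r satisfy |r| <= 1 + max(|a_i/a_n|) for i = 0,...,n-1
where a_n is the leading coefficient.

Coefficients: [1, 0, -1, -8]
Leading coefficient a_n = 1
Ratios |a_i/a_n|: 0, 1, 8
Maximum ratio: 8
Cauchy's bound: |r| <= 1 + 8 = 9

Upper bound = 9


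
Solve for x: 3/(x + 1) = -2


Multiply both sides by (x + 1): 3 = -2(x + 1)
Distribute: 3 = -2x - 2
-2x = 3 + 2 = 5
x = -5/2

x = -5/2


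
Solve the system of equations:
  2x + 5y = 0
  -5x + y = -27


Using Cramer's rule:
Determinant D = (2)(1) - (-5)(5) = 2 + 25 = 27
Dx = (0)(1) - (-27)(5) = 0 + 135 = 135
Dy = (2)(-27) - (-5)(0) = -54 - 0 = -54
x = Dx/D = 135/27 = 5
y = Dy/D = -54/27 = -2

x = 5, y = -2


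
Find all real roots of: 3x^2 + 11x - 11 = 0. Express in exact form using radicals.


Using the quadratic formula: x = (-b ± sqrt(b^2 - 4ac)) / (2a)
Here a = 3, b = 11, c = -11
Discriminant = b^2 - 4ac = 11^2 - 4(3)(-11) = 121 + 132 = 253
Since discriminant = 253 > 0, there are two real roots.
x = (-11 ± sqrt(253)) / 6
Numerically: x ≈ 0.8177 or x ≈ -4.4843

x = (-11 + sqrt(253)) / 6 or x = (-11 - sqrt(253)) / 6


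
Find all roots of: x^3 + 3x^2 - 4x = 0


The constant term is 0, so x = 0 is a root. Factor out x:
  x^2 + 3x - 4 = 0
Solve the quadratic x^2 + 3x - 4 = 0: discriminant = 3^2 - 4(1)(-4) = 9 + 16 = 25.
sqrt(25) = 5, so x = (-3 ± 5)/2: x = 1 or x = -4.
Collecting all roots found:

x = -4, x = 0, x = 1


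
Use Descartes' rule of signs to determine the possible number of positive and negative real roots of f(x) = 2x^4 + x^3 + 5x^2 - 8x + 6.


Descartes' rule of signs:

For positive roots, count sign changes in f(x) = 2x^4 + x^3 + 5x^2 - 8x + 6:
Signs of coefficients: +, +, +, -, +
Number of sign changes: 2
Possible positive real roots: 2, 0

For negative roots, examine f(-x) = 2x^4 - x^3 + 5x^2 + 8x + 6:
Signs of coefficients: +, -, +, +, +
Number of sign changes: 2
Possible negative real roots: 2, 0

Positive roots: 2 or 0; Negative roots: 2 or 0


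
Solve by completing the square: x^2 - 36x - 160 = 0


Start: x^2 - 36x - 160 = 0
Move constant: x^2 - 36x = 160
Half of -36 is -18, squared is 324
Add 324 to both sides: x^2 - 36x + 324 = 484
(x - 18)^2 = 484
x - 18 = ±22
x = 18 + 22 = 40 or x = 18 - 22 = -4

x = -4, x = 40


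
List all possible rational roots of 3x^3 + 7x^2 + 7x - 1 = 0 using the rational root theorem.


Rational root theorem: possible roots are ±p/q where:
  p divides the constant term (-1): p ∈ {1}
  q divides the leading coefficient (3): q ∈ {1, 3}

All possible rational roots: -1, -1/3, 1/3, 1

-1, -1/3, 1/3, 1


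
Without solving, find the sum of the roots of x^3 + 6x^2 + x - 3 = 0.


By Vieta's formulas for x^3 + bx^2 + cx + d = 0:
  r1 + r2 + r3 = -b/a = -6
  r1*r2 + r1*r3 + r2*r3 = c/a = 1
  r1*r2*r3 = -d/a = 3


Sum = -6


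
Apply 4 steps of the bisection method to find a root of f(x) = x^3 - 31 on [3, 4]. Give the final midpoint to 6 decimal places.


f(x) = x^3 - 31
f(3) = -4 < 0
f(4) = 33 > 0

Step 1: midpoint = (3.000000 + 4.000000)/2 = 3.500000
  f(3.500000) = 11.875000
  f(mid) > 0, so root is in [3.000000, 3.500000]

Step 2: midpoint = (3.000000 + 3.500000)/2 = 3.250000
  f(3.250000) = 3.328125
  f(mid) > 0, so root is in [3.000000, 3.250000]

Step 3: midpoint = (3.000000 + 3.250000)/2 = 3.125000
  f(3.125000) = -0.482422
  f(mid) < 0, so root is in [3.125000, 3.250000]

Step 4: midpoint = (3.125000 + 3.250000)/2 = 3.187500
  f(3.187500) = 1.385498
  f(mid) > 0, so root is in [3.125000, 3.187500]

midpoint = 3.187500


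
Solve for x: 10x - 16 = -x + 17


Starting with: 10x - 16 = -x + 17
Move all x terms to left: (10 + 1)x = 17 + 16
Simplify: 11x = 33
Divide both sides by 11: x = 3

x = 3


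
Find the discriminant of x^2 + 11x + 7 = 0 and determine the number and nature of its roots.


For ax^2 + bx + c = 0, discriminant D = b^2 - 4ac
Here a = 1, b = 11, c = 7
D = (11)^2 - 4(1)(7) = 121 - 28 = 93

D = 93 > 0 but not a perfect square
The equation has 2 distinct real irrational roots.

Discriminant = 93, 2 distinct real irrational roots


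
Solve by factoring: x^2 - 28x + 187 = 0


We need two numbers that multiply to 187 and add to -28.
Those numbers are -11 and -17 (since (-11) * (-17) = 187 and (-11) + (-17) = -28).
So x^2 - 28x + 187 = (x - 11)(x - 17) = 0
Setting each factor to zero: x = 11 or x = 17

x = 11, x = 17


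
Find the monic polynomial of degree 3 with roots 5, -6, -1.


A monic polynomial with roots 5, -6, -1 is:
p(x) = (x - 5)(x + 6)(x + 1)
After multiplying by (x - 5): x - 5
After multiplying by (x + 6): x^2 + x - 30
After multiplying by (x + 1): x^3 + 2x^2 - 29x - 30

x^3 + 2x^2 - 29x - 30


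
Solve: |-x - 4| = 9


An absolute value equation |expr| = 9 gives two cases:
Case 1: -x - 4 = 9
  -x = 13, so x = -13
Case 2: -x - 4 = -9
  -x = -5, so x = 5

x = -13, x = 5


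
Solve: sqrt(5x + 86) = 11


Square both sides: 5x + 86 = 11^2 = 121
5x = 121 - 86 = 35
x = 7
Check: sqrt(5*7 + 86) = sqrt(121) = 11 ✓

x = 7


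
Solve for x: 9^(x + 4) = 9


Express both sides with the same base.
9 = 9^1
Since the bases match, equate exponents: x + 4 = 1
So x = 1 - (4) = -3

x = -3


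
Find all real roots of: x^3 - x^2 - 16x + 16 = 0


Let p(x) = x^3 - x^2 - 16x + 16. By the rational root theorem (leading coefficient 1), any rational root is an integer divisor of 16: try ±1, ±2, ... in turn.
Test x = 1: value = 0 ✓, so (x - 1) is a factor.
Synthetic division by (x - 1): bring down 1; 1(1) - 1 = 0; 0(1) - 16 = -16; (-16)(1) + 16 = 0 → quotient x^2 - 16, remainder 0.
Solve the quadratic x^2 - 16 = 0: discriminant = 0^2 - 4(1)(-16) = 0 + 64 = 64.
sqrt(64) = 8, so x = (0 ± 8)/2: x = 4 or x = -4.

x = -4, x = 1, x = 4


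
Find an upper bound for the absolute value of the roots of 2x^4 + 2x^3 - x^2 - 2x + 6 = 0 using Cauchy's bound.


Cauchy's bound: all roots r satisfy |r| <= 1 + max(|a_i/a_n|) for i = 0,...,n-1
where a_n is the leading coefficient.

Coefficients: [2, 2, -1, -2, 6]
Leading coefficient a_n = 2
Ratios |a_i/a_n|: 1, 1/2, 1, 3
Maximum ratio: 3
Cauchy's bound: |r| <= 1 + 3 = 4

Upper bound = 4


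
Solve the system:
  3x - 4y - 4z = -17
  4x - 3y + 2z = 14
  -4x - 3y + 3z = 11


Using Cramer's rule. Expand each determinant along the first row.
D  = 3*[(-3)*3 - 2*(-3)] - (-4)*[4*3 - 2*(-4)] + (-4)*[4*(-3) - (-3)*(-4)]
  = 3*(-3) - (-4)*(20) + (-4)*(-24) = 167
Dx = (-17)*[(-3)*3 - 2*(-3)] - (-4)*[14*3 - 2*11] + (-4)*[14*(-3) - (-3)*11]
  = (-17)*(-3) - (-4)*(20) + (-4)*(-9) = 167
Dy = 3*[14*3 - 2*11] - (-17)*[4*3 - 2*(-4)] + (-4)*[4*11 - 14*(-4)]
  = 3*(20) - (-17)*(20) + (-4)*(100) = 0
Dz = 3*[(-3)*11 - 14*(-3)] - (-4)*[4*11 - 14*(-4)] + (-17)*[4*(-3) - (-3)*(-4)]
  = 3*(9) - (-4)*(100) + (-17)*(-24) = 835
x = Dx/D = 167/167 = 1, y = Dy/D = 0/167 = 0, z = Dz/D = 835/167 = 5
Check eq1: (3)(1) + (-4)(0) + (-4)(5) = -17 = -17 ✓
Check eq2: (4)(1) + (-3)(0) + (2)(5) = 14 = 14 ✓
Check eq3: (-4)(1) + (-3)(0) + (3)(5) = 11 = 11 ✓

x = 1, y = 0, z = 5


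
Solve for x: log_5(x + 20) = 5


Convert to exponential form: x + 20 = 5^5 = 3125
x = 3125 - 20 = 3105
Check: log_5(3105 + 20) = log_5(3125) = log_5(3125) = 5 ✓

x = 3105


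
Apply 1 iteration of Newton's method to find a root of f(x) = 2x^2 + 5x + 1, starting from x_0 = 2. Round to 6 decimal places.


Newton's method: x_(n+1) = x_n - f(x_n)/f'(x_n)
f(x) = 2x^2 + 5x + 1
f'(x) = 4x + 5

Iteration 1:
  f(2.000000) = 19.000000
  f'(2.000000) = 13.000000
  x_1 = 2.000000 - (19.000000)/(13.000000) = 0.538462

x_1 = 0.538462


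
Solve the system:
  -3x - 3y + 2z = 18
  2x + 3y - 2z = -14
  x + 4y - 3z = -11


Using Cramer's rule. Expand each determinant along the first row.
D  = (-3)*[3*(-3) - (-2)*4] - (-3)*[2*(-3) - (-2)*1] + 2*[2*4 - 3*1]
  = (-3)*(-1) - (-3)*(-4) + 2*(5) = 1
Dx = 18*[3*(-3) - (-2)*4] - (-3)*[(-14)*(-3) - (-2)*(-11)] + 2*[(-14)*4 - 3*(-11)]
  = 18*(-1) - (-3)*(20) + 2*(-23) = -4
Dy = (-3)*[(-14)*(-3) - (-2)*(-11)] - 18*[2*(-3) - (-2)*1] + 2*[2*(-11) - (-14)*1]
  = (-3)*(20) - 18*(-4) + 2*(-8) = -4
Dz = (-3)*[3*(-11) - (-14)*4] - (-3)*[2*(-11) - (-14)*1] + 18*[2*4 - 3*1]
  = (-3)*(23) - (-3)*(-8) + 18*(5) = -3
x = Dx/D = -4/1 = -4, y = Dy/D = -4/1 = -4, z = Dz/D = -3/1 = -3
Check eq1: (-3)(-4) + (-3)(-4) + (2)(-3) = 18 = 18 ✓
Check eq2: (2)(-4) + (3)(-4) + (-2)(-3) = -14 = -14 ✓
Check eq3: (1)(-4) + (4)(-4) + (-3)(-3) = -11 = -11 ✓

x = -4, y = -4, z = -3


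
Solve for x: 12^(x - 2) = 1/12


Express both sides with the same base.
1/12 = 12^(-1)
Since the bases match, equate exponents: x - 2 = -1
So x = -1 - (-2) = 1

x = 1


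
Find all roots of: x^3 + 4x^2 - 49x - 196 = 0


Let p(x) = x^3 + 4x^2 - 49x - 196. By the rational root theorem (leading coefficient 1), any rational root is an integer divisor of 196: try ±1, ±2, ... in turn.
Test x = 1: value = -240 ≠ 0.
Test x = -1: value = -144 ≠ 0.
Test x = 2: value = -270 ≠ 0.
Test x = -2: value = -90 ≠ 0.
Test x = 4: value = -264 ≠ 0.
Test x = -4: value = 0 ✓, so (x + 4) is a factor.
Synthetic division by (x + 4): bring down 1; 1(-4) + 4 = 0; 0(-4) - 49 = -49; (-49)(-4) - 196 = 0 → quotient x^2 - 49, remainder 0.
Solve the quadratic x^2 - 49 = 0: discriminant = 0^2 - 4(1)(-49) = 0 + 196 = 196.
sqrt(196) = 14, so x = (0 ± 14)/2: x = 7 or x = -7.
Collecting all roots found:

x = -7, x = -4, x = 7


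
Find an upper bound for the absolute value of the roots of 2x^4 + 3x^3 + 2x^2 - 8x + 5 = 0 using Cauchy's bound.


Cauchy's bound: all roots r satisfy |r| <= 1 + max(|a_i/a_n|) for i = 0,...,n-1
where a_n is the leading coefficient.

Coefficients: [2, 3, 2, -8, 5]
Leading coefficient a_n = 2
Ratios |a_i/a_n|: 3/2, 1, 4, 5/2
Maximum ratio: 4
Cauchy's bound: |r| <= 1 + 4 = 5

Upper bound = 5


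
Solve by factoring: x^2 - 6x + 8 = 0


We need two numbers that multiply to 8 and add to -6.
Those numbers are -2 and -4 (since (-2) * (-4) = 8 and (-2) + (-4) = -6).
So x^2 - 6x + 8 = (x - 2)(x - 4) = 0
Setting each factor to zero: x = 2 or x = 4

x = 2, x = 4


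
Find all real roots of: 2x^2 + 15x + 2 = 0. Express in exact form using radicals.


Using the quadratic formula: x = (-b ± sqrt(b^2 - 4ac)) / (2a)
Here a = 2, b = 15, c = 2
Discriminant = b^2 - 4ac = 15^2 - 4(2)(2) = 225 - 16 = 209
Since discriminant = 209 > 0, there are two real roots.
x = (-15 ± sqrt(209)) / 4
Numerically: x ≈ -0.1358 or x ≈ -7.3642

x = (-15 + sqrt(209)) / 4 or x = (-15 - sqrt(209)) / 4


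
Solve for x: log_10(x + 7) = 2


Convert to exponential form: x + 7 = 10^2 = 100
x = 100 - 7 = 93
Check: log_10(93 + 7) = log_10(100) = log_10(100) = 2 ✓

x = 93


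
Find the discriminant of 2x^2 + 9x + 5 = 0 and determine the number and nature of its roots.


For ax^2 + bx + c = 0, discriminant D = b^2 - 4ac
Here a = 2, b = 9, c = 5
D = (9)^2 - 4(2)(5) = 81 - 40 = 41

D = 41 > 0 but not a perfect square
The equation has 2 distinct real irrational roots.

Discriminant = 41, 2 distinct real irrational roots


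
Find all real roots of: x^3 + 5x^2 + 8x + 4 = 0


Let p(x) = x^3 + 5x^2 + 8x + 4. By the rational root theorem (leading coefficient 1), any rational root is an integer divisor of 4: try ±1, ±2, ... in turn.
Test x = 1: value = 18 ≠ 0.
Test x = -1: value = 0 ✓, so (x + 1) is a factor.
Synthetic division by (x + 1): bring down 1; 1(-1) + 5 = 4; 4(-1) + 8 = 4; 4(-1) + 4 = 0 → quotient x^2 + 4x + 4, remainder 0.
Solve the quadratic x^2 + 4x + 4 = 0: discriminant = 4^2 - 4(1)(4) = 16 - 16 = 0.
Discriminant = 0, so a double root: x = -4/2 = -2.

x = -2 (multiplicity 2), x = -1


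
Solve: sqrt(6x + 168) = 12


Square both sides: 6x + 168 = 12^2 = 144
6x = 144 - 168 = -24
x = -4
Check: sqrt(6*(-4) + 168) = sqrt(144) = 12 ✓

x = -4


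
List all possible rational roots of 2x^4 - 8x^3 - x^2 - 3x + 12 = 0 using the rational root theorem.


Rational root theorem: possible roots are ±p/q where:
  p divides the constant term (12): p ∈ {1, 2, 3, 4, 6, 12}
  q divides the leading coefficient (2): q ∈ {1, 2}

All possible rational roots: -12, -6, -4, -3, -2, -3/2, -1, -1/2, 1/2, 1, 3/2, 2, 3, 4, 6, 12

-12, -6, -4, -3, -2, -3/2, -1, -1/2, 1/2, 1, 3/2, 2, 3, 4, 6, 12


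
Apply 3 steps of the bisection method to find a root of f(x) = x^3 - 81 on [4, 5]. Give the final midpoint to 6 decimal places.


f(x) = x^3 - 81
f(4) = -17 < 0
f(5) = 44 > 0

Step 1: midpoint = (4.000000 + 5.000000)/2 = 4.500000
  f(4.500000) = 10.125000
  f(mid) > 0, so root is in [4.000000, 4.500000]

Step 2: midpoint = (4.000000 + 4.500000)/2 = 4.250000
  f(4.250000) = -4.234375
  f(mid) < 0, so root is in [4.250000, 4.500000]

Step 3: midpoint = (4.250000 + 4.500000)/2 = 4.375000
  f(4.375000) = 2.740234
  f(mid) > 0, so root is in [4.250000, 4.375000]

midpoint = 4.375000


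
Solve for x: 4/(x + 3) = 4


Multiply both sides by (x + 3): 4 = 4(x + 3)
Distribute: 4 = 4x + 12
4x = 4 - 12 = -8
x = -2

x = -2


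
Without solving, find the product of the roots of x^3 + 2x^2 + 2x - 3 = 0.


By Vieta's formulas for x^3 + bx^2 + cx + d = 0:
  r1 + r2 + r3 = -b/a = -2
  r1*r2 + r1*r3 + r2*r3 = c/a = 2
  r1*r2*r3 = -d/a = 3


Product = 3


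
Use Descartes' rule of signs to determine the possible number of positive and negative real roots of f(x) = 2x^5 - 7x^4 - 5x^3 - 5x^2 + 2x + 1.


Descartes' rule of signs:

For positive roots, count sign changes in f(x) = 2x^5 - 7x^4 - 5x^3 - 5x^2 + 2x + 1:
Signs of coefficients: +, -, -, -, +, +
Number of sign changes: 2
Possible positive real roots: 2, 0

For negative roots, examine f(-x) = -2x^5 - 7x^4 + 5x^3 - 5x^2 - 2x + 1:
Signs of coefficients: -, -, +, -, -, +
Number of sign changes: 3
Possible negative real roots: 3, 1

Positive roots: 2 or 0; Negative roots: 3 or 1


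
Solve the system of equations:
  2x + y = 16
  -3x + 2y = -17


Using Cramer's rule:
Determinant D = (2)(2) - (-3)(1) = 4 + 3 = 7
Dx = (16)(2) - (-17)(1) = 32 + 17 = 49
Dy = (2)(-17) - (-3)(16) = -34 + 48 = 14
x = Dx/D = 49/7 = 7
y = Dy/D = 14/7 = 2

x = 7, y = 2


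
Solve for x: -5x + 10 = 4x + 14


Starting with: -5x + 10 = 4x + 14
Move all x terms to left: (-5 - 4)x = 14 - 10
Simplify: -9x = 4
Divide both sides by -9: x = -4/9

x = -4/9


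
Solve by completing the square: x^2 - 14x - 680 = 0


Start: x^2 - 14x - 680 = 0
Move constant: x^2 - 14x = 680
Half of -14 is -7, squared is 49
Add 49 to both sides: x^2 - 14x + 49 = 729
(x - 7)^2 = 729
x - 7 = ±27
x = 7 + 27 = 34 or x = 7 - 27 = -20

x = -20, x = 34


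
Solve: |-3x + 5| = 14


An absolute value equation |expr| = 14 gives two cases:
Case 1: -3x + 5 = 14
  -3x = 9, so x = -3
Case 2: -3x + 5 = -14
  -3x = -19, so x = 19/3

x = -3, x = 19/3


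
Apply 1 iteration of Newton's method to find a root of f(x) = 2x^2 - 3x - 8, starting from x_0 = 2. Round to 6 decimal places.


Newton's method: x_(n+1) = x_n - f(x_n)/f'(x_n)
f(x) = 2x^2 - 3x - 8
f'(x) = 4x - 3

Iteration 1:
  f(2.000000) = -6.000000
  f'(2.000000) = 5.000000
  x_1 = 2.000000 - (-6.000000)/(5.000000) = 3.200000

x_1 = 3.200000


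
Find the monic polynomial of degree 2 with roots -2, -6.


A monic polynomial with roots -2, -6 is:
p(x) = (x + 2)(x + 6)
After multiplying by (x + 2): x + 2
After multiplying by (x + 6): x^2 + 8x + 12

x^2 + 8x + 12


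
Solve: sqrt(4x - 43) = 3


Square both sides: 4x - 43 = 3^2 = 9
4x = 9 + 43 = 52
x = 13
Check: sqrt(4*13 - 43) = sqrt(9) = 3 ✓

x = 13


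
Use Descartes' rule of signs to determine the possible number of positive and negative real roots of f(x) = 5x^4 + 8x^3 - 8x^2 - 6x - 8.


Descartes' rule of signs:

For positive roots, count sign changes in f(x) = 5x^4 + 8x^3 - 8x^2 - 6x - 8:
Signs of coefficients: +, +, -, -, -
Number of sign changes: 1
Possible positive real roots: 1

For negative roots, examine f(-x) = 5x^4 - 8x^3 - 8x^2 + 6x - 8:
Signs of coefficients: +, -, -, +, -
Number of sign changes: 3
Possible negative real roots: 3, 1

Positive roots: 1; Negative roots: 3 or 1


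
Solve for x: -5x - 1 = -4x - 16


Starting with: -5x - 1 = -4x - 16
Move all x terms to left: (-5 + 4)x = -16 + 1
Simplify: -x = -15
Divide both sides by -1: x = 15

x = 15


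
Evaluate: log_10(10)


We need the exponent such that 10^? = 10
10^1 = 10
Therefore log_10(10) = 1

1


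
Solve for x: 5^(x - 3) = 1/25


Express both sides with the same base.
1/25 = 5^(-2)
Since the bases match, equate exponents: x - 3 = -2
So x = -2 - (-3) = 1

x = 1


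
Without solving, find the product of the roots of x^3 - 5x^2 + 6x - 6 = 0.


By Vieta's formulas for x^3 + bx^2 + cx + d = 0:
  r1 + r2 + r3 = -b/a = 5
  r1*r2 + r1*r3 + r2*r3 = c/a = 6
  r1*r2*r3 = -d/a = 6


Product = 6


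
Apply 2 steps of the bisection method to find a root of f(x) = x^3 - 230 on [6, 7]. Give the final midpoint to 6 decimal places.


f(x) = x^3 - 230
f(6) = -14 < 0
f(7) = 113 > 0

Step 1: midpoint = (6.000000 + 7.000000)/2 = 6.500000
  f(6.500000) = 44.625000
  f(mid) > 0, so root is in [6.000000, 6.500000]

Step 2: midpoint = (6.000000 + 6.500000)/2 = 6.250000
  f(6.250000) = 14.140625
  f(mid) > 0, so root is in [6.000000, 6.250000]

midpoint = 6.250000


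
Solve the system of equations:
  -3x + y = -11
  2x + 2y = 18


Using Cramer's rule:
Determinant D = (-3)(2) - (2)(1) = -6 - 2 = -8
Dx = (-11)(2) - (18)(1) = -22 - 18 = -40
Dy = (-3)(18) - (2)(-11) = -54 + 22 = -32
x = Dx/D = -40/-8 = 5
y = Dy/D = -32/-8 = 4

x = 5, y = 4


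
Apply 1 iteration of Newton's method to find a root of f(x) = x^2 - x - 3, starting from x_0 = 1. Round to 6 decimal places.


Newton's method: x_(n+1) = x_n - f(x_n)/f'(x_n)
f(x) = x^2 - x - 3
f'(x) = 2x - 1

Iteration 1:
  f(1.000000) = -3.000000
  f'(1.000000) = 1.000000
  x_1 = 1.000000 - (-3.000000)/(1.000000) = 4.000000

x_1 = 4.000000


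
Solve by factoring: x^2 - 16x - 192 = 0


We need two numbers that multiply to -192 and add to -16.
Those numbers are -24 and 8 (since (-24) * 8 = -192 and (-24) + 8 = -16).
So x^2 - 16x - 192 = (x - 24)(x + 8) = 0
Setting each factor to zero: x = 24 or x = -8

x = -8, x = 24
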